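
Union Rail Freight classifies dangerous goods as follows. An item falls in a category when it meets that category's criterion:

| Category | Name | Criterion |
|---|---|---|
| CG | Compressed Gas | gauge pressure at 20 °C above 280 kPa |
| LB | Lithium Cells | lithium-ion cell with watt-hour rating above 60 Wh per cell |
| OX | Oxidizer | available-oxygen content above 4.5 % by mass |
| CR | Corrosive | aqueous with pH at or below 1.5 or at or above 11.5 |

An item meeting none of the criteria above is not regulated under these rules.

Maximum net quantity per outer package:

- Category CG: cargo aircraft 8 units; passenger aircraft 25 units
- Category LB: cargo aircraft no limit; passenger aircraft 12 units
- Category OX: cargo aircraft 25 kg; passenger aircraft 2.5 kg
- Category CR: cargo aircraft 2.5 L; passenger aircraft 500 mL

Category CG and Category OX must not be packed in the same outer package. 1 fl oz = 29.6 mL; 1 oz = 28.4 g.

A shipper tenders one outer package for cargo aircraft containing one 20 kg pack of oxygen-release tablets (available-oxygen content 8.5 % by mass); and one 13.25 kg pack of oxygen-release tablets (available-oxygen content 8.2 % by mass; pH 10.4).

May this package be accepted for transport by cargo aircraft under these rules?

The oxygen-release tablets have available-oxygen content 8.5 % by mass, which is > 4.5 % by mass, so they are Category OX (Oxidizer).
Oxygen-release tablets: available-oxygen content 8.2 % by mass > 4.5 % by mass → Category OX (Oxidizer).
Total Category OX: 20 kg + 13.25 kg = 33.25 kg.
That exceeds the Category OX cargo aircraft limit of 25 kg.

No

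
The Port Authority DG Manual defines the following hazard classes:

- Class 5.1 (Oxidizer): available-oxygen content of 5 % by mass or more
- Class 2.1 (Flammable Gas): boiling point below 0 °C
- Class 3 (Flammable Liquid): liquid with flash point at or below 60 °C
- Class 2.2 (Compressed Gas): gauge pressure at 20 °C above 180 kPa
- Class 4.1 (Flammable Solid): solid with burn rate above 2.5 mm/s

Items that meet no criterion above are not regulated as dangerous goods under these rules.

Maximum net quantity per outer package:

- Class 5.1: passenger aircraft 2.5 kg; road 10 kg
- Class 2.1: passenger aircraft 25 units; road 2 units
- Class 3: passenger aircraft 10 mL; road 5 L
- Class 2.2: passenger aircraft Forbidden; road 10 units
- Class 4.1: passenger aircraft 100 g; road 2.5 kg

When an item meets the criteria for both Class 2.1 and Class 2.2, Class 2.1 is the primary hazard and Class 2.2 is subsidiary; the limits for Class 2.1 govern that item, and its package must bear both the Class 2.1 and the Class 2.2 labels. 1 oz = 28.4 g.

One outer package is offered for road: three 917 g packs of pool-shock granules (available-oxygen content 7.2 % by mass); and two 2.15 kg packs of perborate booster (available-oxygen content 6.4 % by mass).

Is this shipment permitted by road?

Yes

The pool-shock granules have available-oxygen content 7.2 % by mass, which is ≥ 5 % by mass, so they are Class 5.1 (Oxidizer).
With available-oxygen content 6.4 % by mass (≥ 5 % by mass), the perborate booster falls in Class 5.1.
Total Class 5.1: (three 917 g packs = 2.751 kg) + (two 2.15 kg packs = 4.3 kg) = 7.051 kg.
That is within the Class 5.1 road limit of 10 kg.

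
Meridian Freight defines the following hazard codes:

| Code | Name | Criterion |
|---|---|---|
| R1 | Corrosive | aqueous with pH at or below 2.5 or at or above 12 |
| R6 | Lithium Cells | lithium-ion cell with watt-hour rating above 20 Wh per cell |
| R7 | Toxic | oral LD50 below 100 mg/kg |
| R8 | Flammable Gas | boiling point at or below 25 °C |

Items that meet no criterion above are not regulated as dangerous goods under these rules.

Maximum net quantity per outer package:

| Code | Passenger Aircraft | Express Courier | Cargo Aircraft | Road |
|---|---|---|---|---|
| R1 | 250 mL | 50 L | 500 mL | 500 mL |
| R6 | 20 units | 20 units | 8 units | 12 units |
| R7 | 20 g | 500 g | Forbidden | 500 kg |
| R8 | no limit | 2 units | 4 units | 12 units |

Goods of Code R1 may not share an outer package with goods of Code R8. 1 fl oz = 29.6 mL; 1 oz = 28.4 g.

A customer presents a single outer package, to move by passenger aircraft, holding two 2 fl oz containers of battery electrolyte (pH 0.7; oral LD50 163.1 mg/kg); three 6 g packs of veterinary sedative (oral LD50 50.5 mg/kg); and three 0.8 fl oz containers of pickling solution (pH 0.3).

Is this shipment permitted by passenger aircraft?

Yes

With pH 0.7 (≤ 2.5), the battery electrolyte falls in Code R1.
Veterinary sedative: oral LD50 50.5 mg/kg < 100 mg/kg → Code R7 (Toxic).
With pH 0.3 (≤ 2.5), the pickling solution falls in Code R1.
Code R1 net quantity: (two 2 fl oz containers = 118.4 mL) + (three 0.8 fl oz containers = 71.04 mL) = 189.44 mL.
That is within the Code R1 passenger aircraft limit of 250 mL.
Code R7 quantity: three 6 g packs = 18 g.
18 g is within the passenger aircraft limit of 20 g for Code R7.
The segregation rule (Code R1 with Code R8) does not apply to Code R1 with Code R7.
Every hazard code is within its passenger aircraft limit and no segregation rule is violated.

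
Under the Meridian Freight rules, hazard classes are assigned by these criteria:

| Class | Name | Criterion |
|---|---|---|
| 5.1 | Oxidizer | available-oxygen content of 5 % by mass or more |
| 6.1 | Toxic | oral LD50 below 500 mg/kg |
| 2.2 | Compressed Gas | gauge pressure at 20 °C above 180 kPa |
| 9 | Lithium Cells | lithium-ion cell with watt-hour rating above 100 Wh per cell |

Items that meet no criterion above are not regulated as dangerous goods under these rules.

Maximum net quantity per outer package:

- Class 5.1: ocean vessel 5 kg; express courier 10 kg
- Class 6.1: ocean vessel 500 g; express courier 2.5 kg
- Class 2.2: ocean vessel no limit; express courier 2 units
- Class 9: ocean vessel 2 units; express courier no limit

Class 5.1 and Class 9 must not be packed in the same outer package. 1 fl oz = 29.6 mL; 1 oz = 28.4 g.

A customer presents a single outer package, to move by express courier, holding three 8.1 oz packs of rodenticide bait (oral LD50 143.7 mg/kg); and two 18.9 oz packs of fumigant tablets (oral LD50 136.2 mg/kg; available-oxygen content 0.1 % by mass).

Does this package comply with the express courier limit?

Yes

Oral LD50 143.7 mg/kg meets the Class 6.1 criterion (Toxic), so the rodenticide bait is Class 6.1.
Oral LD50 136.2 mg/kg meets the Class 6.1 criterion (Toxic), so the fumigant tablets are Class 6.1.
Total Class 6.1: (three 8.1 oz packs = 690.12 g) + (two 18.9 oz packs = 1073.52 g) = 1763.64 g.
1763.64 g is within the express courier limit of 2.5 kg for Class 6.1.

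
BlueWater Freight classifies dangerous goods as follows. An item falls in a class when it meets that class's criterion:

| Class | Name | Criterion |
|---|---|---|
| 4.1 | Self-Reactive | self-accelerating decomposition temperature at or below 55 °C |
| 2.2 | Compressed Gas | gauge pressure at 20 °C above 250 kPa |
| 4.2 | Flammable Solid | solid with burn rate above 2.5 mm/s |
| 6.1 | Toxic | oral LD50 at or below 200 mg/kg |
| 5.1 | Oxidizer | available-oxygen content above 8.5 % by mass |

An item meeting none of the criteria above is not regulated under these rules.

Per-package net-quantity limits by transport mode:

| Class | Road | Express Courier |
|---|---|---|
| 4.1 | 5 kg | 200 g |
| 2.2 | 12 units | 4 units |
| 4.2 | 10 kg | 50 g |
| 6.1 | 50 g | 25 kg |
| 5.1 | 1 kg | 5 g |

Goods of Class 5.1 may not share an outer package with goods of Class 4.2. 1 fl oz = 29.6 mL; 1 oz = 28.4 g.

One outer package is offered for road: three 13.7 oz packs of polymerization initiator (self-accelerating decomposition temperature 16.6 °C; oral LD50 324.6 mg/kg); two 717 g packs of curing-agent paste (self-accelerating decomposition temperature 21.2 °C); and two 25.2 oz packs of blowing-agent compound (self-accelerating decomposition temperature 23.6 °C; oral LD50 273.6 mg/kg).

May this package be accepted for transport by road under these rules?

Self-accelerating decomposition temperature 16.6 °C meets the Class 4.1 criterion (Self-Reactive), so the polymerization initiator is Class 4.1.
The curing-agent paste has self-accelerating decomposition temperature 21.2 °C, which is ≤ 55 °C, so it is Class 4.1 (Self-Reactive).
With self-accelerating decomposition temperature 23.6 °C (≤ 55 °C), the blowing-agent compound falls in Class 4.1.
Total Class 4.1: (three 13.7 oz packs = 1167.24 g) + (two 717 g packs = 1.434 kg) + (two 25.2 oz packs = 1431.36 g) = 4032.6 g.
4032.6 g ≤ 5 kg (road limit, Class 4.1) — within limit.

Yes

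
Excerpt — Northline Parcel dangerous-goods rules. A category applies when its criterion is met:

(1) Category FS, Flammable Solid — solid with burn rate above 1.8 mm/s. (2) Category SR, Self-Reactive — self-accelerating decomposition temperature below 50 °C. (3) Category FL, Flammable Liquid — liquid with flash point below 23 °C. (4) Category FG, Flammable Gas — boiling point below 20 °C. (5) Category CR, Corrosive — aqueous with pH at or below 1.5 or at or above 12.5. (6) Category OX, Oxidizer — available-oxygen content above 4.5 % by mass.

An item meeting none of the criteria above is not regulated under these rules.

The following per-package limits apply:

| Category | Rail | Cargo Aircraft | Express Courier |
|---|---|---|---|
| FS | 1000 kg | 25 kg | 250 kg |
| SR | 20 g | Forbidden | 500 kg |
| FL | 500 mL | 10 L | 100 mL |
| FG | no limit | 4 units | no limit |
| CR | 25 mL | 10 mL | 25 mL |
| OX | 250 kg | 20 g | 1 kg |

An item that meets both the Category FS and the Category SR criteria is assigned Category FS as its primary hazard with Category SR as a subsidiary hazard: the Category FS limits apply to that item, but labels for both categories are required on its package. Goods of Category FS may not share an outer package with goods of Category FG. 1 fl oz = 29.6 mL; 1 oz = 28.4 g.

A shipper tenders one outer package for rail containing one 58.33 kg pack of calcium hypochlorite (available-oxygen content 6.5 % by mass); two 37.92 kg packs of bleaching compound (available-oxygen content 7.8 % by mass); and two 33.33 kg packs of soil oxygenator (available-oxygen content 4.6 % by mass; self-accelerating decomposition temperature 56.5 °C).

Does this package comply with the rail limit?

Yes

With available-oxygen content 6.5 % by mass (> 4.5 % by mass), the calcium hypochlorite falls in Category OX.
The bleaching compound has available-oxygen content 7.8 % by mass, which is > 4.5 % by mass, so it is Category OX (Oxidizer).
Available-oxygen content 4.6 % by mass meets the Category OX criterion (Oxidizer), so the soil oxygenator is Category OX.
Category OX net quantity: 58.33 kg + (two 37.92 kg packs = 75.84 kg) + (two 33.33 kg packs = 66.66 kg) = 200.83 kg.
That is within the Category OX rail limit of 250 kg.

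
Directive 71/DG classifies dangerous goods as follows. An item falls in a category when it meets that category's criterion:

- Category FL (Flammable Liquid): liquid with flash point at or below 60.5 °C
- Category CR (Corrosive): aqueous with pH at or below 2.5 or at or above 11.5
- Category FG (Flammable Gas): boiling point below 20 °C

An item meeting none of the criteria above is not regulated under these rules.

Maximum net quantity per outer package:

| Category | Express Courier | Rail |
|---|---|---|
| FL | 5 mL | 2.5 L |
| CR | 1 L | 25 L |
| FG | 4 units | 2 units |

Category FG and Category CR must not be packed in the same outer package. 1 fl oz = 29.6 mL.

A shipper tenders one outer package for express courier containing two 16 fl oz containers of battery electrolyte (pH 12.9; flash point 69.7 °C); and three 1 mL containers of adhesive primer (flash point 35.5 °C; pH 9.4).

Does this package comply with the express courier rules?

The battery electrolyte has pH 12.9, which is ≥ 11.5, so it is Category CR (Corrosive).
With flash point 35.5 °C (≤ 60.5 °C), the adhesive primer falls in Category FL.
Category CR quantity: two 16 fl oz containers = 947.2 mL.
That is within the Category CR express courier limit of 1 L.
Category FL quantity: three 1 mL containers = 3 mL.
3 mL is within the express courier limit of 5 mL for Category FL.
The segregation rule (Category FG with Category CR) does not apply to Category CR with Category FL.
Every hazard category is within its express courier limit and no segregation rule is violated.

Yes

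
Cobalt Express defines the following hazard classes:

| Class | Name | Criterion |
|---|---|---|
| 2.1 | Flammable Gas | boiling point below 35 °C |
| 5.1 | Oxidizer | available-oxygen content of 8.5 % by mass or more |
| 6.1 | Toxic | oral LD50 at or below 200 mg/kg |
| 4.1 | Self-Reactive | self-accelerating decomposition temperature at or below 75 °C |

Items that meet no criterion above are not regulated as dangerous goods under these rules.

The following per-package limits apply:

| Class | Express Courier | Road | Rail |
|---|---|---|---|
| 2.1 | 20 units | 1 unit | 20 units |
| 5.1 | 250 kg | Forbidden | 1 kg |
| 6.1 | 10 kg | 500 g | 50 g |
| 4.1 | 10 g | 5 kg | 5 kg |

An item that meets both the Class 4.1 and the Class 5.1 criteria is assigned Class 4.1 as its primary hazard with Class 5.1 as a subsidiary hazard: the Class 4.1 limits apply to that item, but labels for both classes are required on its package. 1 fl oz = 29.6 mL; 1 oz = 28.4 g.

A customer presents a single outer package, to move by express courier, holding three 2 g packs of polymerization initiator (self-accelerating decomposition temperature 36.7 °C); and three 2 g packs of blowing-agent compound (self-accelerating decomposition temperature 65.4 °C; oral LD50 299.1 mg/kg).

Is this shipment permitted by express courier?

Self-accelerating decomposition temperature 36.7 °C meets the Class 4.1 criterion (Self-Reactive), so the polymerization initiator is Class 4.1.
The blowing-agent compound has self-accelerating decomposition temperature 65.4 °C, which is ≤ 75 °C, so it is Class 4.1 (Self-Reactive).
Class 4.1 net quantity: (three 2 g packs = 6 g) + (three 2 g packs = 6 g) = 12 g.
12 g > 10 g (express courier limit, Class 4.1) — over the limit.

No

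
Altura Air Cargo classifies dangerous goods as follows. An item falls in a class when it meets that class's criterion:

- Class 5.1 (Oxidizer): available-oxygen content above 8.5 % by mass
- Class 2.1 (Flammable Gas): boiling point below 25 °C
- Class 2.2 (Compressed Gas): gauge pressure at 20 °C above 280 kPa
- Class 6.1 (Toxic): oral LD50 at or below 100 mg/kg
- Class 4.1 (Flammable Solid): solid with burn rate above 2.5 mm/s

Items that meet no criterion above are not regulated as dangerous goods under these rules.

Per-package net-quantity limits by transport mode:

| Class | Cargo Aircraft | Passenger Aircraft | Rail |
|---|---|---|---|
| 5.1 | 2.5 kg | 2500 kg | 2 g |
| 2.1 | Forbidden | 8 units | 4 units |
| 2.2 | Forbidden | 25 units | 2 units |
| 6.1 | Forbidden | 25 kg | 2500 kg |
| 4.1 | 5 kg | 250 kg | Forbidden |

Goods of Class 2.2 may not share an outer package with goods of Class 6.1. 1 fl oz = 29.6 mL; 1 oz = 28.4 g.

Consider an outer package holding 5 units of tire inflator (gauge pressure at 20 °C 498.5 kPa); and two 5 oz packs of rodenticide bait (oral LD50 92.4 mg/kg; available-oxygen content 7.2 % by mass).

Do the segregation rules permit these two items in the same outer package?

No

The tire inflator has gauge pressure at 20 °C 498.5 kPa, which is > 280 kPa, so it is Class 2.2 (Compressed Gas).
Oral LD50 92.4 mg/kg meets the Class 6.1 criterion (Toxic), so the rodenticide bait is Class 6.1.
Class 2.2 and Class 6.1 may not share an outer package.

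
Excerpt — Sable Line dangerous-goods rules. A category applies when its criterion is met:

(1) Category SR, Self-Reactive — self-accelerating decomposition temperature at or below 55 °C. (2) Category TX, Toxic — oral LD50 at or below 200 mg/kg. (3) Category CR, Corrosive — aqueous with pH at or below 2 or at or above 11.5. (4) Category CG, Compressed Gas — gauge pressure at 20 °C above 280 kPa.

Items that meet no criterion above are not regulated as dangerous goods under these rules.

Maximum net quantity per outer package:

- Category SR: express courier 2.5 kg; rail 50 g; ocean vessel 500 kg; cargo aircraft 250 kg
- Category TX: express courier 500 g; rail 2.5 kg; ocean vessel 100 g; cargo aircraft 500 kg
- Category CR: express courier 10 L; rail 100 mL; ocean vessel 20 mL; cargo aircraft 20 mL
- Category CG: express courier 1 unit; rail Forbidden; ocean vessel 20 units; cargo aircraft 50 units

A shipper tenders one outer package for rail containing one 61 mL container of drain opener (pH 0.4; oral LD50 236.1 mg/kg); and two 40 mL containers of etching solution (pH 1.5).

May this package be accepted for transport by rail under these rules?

No

pH 0.4 meets the Category CR criterion (Corrosive), so the drain opener is Category CR.
The etching solution has pH 1.5, which is ≤ 2, so it is Category CR (Corrosive).
Total Category CR: 61 mL + (two 40 mL containers = 80 mL) = 141 mL.
141 mL exceeds the rail limit of 100 mL for Category CR.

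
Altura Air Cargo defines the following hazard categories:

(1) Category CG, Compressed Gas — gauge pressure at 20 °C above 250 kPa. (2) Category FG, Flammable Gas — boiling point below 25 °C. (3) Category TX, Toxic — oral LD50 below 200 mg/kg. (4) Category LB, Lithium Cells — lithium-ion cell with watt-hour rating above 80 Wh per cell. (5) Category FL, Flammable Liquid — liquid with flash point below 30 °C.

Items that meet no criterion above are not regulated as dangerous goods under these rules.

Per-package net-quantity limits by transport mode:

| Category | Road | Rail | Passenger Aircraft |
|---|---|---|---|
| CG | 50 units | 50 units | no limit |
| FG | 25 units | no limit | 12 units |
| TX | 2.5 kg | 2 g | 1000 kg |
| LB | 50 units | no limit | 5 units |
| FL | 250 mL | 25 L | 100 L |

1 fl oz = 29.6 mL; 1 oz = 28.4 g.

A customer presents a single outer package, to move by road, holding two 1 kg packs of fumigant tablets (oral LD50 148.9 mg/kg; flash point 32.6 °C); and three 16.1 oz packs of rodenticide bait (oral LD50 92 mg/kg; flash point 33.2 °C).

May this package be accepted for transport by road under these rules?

No

Fumigant tablets: oral LD50 148.9 mg/kg < 200 mg/kg → Category TX (Toxic).
With oral LD50 92 mg/kg (< 200 mg/kg), the rodenticide bait falls in Category TX.
Category TX net quantity: (two 1 kg packs = 2 kg) + (three 16.1 oz packs = 1371.72 g) = 3371.72 g.
3371.72 g exceeds the road limit of 2.5 kg for Category TX.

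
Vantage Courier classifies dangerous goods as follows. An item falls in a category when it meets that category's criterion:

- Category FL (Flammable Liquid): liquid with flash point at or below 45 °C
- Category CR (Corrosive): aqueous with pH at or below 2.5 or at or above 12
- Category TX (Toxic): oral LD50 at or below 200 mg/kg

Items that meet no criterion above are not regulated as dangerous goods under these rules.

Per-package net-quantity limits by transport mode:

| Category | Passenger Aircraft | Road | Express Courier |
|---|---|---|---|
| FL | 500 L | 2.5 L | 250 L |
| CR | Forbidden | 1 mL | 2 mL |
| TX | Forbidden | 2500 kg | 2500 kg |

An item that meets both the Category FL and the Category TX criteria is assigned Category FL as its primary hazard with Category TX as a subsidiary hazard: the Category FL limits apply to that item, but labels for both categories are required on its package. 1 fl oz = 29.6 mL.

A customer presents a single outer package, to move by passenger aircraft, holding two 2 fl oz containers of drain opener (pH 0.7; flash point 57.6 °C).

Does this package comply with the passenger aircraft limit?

No

With pH 0.7 (≤ 2.5), the drain opener falls in Category CR.
Category CR quantity: two 2 fl oz containers = 118.4 mL.
By passenger aircraft, Category CR is Forbidden regardless of quantity.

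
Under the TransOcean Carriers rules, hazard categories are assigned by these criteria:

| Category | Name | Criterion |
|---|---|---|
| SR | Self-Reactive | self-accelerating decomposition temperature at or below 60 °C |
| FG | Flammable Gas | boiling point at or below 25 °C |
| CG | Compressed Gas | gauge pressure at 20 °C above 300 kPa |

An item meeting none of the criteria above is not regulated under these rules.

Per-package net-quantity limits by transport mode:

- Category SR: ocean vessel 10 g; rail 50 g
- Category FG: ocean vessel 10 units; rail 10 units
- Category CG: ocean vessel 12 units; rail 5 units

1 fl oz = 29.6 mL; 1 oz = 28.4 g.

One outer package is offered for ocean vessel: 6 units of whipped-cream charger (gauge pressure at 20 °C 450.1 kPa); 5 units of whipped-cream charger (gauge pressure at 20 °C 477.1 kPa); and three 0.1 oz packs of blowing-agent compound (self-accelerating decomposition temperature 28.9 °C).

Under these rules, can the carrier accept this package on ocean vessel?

Yes

The whipped-cream charger has gauge pressure at 20 °C 450.1 kPa, which is > 300 kPa, so it is Category CG (Compressed Gas).
Gauge pressure at 20 °C 477.1 kPa meets the Category CG criterion (Compressed Gas), so the whipped-cream charger is Category CG.
The blowing-agent compound has self-accelerating decomposition temperature 28.9 °C, which is ≤ 60 °C, so it is Category SR (Self-Reactive).
Category SR quantity: three 0.1 oz packs = 8.52 g.
That is within the Category SR ocean vessel limit of 10 g.
Total Category CG: 6 units + 5 units = 11 units.
That is within the Category CG ocean vessel limit of 12 units.
Every hazard category is within its ocean vessel limit and no segregation rule is violated.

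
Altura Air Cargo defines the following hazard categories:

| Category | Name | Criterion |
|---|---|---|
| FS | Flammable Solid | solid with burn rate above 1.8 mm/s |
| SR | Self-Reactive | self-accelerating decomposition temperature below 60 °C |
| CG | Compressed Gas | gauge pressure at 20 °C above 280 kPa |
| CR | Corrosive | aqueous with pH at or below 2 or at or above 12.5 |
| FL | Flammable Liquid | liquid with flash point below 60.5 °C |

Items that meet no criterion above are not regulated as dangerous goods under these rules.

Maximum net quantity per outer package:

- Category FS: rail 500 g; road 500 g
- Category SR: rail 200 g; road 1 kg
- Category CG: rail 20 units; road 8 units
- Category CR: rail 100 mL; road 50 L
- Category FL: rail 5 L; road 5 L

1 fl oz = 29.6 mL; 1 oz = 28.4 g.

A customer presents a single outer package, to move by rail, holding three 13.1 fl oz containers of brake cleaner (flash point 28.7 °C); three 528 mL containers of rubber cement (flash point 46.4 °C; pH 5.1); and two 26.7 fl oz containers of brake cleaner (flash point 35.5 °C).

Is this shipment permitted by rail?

Yes

The brake cleaner has flash point 28.7 °C, which is < 60.5 °C, so it is Category FL (Flammable Liquid).
Flash point 46.4 °C meets the Category FL criterion (Flammable Liquid), so the rubber cement is Category FL.
Brake cleaner: flash point 35.5 °C < 60.5 °C → Category FL (Flammable Liquid).
Category FL net quantity: (three 13.1 fl oz containers = 1163.28 mL) + (three 528 mL containers = 1.584 L) + (two 26.7 fl oz containers = 1580.64 mL) = 4327.92 mL.
That is within the Category FL rail limit of 5 L.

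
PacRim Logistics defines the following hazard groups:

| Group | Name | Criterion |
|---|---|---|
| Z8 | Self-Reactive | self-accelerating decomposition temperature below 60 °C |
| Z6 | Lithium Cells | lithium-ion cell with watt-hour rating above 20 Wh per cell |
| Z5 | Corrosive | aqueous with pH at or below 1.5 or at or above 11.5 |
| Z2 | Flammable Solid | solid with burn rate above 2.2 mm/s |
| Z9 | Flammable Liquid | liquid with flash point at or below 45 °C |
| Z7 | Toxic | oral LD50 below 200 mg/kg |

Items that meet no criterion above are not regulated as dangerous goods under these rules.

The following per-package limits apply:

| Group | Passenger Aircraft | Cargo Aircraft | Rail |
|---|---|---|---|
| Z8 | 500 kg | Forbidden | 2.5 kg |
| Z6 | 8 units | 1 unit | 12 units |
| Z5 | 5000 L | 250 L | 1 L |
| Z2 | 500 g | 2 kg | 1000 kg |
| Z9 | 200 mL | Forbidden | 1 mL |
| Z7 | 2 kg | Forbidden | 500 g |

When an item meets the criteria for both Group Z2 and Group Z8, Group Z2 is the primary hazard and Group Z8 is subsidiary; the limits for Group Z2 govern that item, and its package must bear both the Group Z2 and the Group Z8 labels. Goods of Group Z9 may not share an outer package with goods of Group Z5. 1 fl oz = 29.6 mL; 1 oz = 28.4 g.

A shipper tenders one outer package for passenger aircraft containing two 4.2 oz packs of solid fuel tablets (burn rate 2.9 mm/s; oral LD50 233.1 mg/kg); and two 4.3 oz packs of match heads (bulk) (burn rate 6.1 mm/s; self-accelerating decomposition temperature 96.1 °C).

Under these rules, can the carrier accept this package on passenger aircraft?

Yes

Solid fuel tablets: burn rate 2.9 mm/s > 2.2 mm/s → Group Z2 (Flammable Solid).
Match heads (bulk): burn rate 6.1 mm/s > 2.2 mm/s → Group Z2 (Flammable Solid).
Group Z2 net quantity: (two 4.2 oz packs = 238.56 g) + (two 4.3 oz packs = 244.24 g) = 482.8 g.
482.8 g ≤ 500 g (passenger aircraft limit, Group Z2) — within limit.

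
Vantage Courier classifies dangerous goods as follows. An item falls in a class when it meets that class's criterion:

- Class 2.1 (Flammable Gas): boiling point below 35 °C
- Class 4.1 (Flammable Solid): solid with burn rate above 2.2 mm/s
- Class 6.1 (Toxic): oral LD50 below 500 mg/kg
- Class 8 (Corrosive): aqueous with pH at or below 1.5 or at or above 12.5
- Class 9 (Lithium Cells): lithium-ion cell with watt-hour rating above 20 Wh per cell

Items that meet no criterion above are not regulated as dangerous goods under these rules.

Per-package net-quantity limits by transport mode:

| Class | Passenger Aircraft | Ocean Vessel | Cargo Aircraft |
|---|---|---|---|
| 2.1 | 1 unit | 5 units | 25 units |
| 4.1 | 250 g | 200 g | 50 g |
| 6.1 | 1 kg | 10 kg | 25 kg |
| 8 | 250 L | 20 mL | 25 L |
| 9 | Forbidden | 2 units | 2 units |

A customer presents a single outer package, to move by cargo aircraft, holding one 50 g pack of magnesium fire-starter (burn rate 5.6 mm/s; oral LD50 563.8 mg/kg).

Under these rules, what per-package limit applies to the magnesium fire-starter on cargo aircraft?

50 g

Magnesium fire-starter: burn rate 5.6 mm/s > 2.2 mm/s → Class 4.1 (Flammable Solid).
The cargo aircraft limit for Class 4.1 is 50 g.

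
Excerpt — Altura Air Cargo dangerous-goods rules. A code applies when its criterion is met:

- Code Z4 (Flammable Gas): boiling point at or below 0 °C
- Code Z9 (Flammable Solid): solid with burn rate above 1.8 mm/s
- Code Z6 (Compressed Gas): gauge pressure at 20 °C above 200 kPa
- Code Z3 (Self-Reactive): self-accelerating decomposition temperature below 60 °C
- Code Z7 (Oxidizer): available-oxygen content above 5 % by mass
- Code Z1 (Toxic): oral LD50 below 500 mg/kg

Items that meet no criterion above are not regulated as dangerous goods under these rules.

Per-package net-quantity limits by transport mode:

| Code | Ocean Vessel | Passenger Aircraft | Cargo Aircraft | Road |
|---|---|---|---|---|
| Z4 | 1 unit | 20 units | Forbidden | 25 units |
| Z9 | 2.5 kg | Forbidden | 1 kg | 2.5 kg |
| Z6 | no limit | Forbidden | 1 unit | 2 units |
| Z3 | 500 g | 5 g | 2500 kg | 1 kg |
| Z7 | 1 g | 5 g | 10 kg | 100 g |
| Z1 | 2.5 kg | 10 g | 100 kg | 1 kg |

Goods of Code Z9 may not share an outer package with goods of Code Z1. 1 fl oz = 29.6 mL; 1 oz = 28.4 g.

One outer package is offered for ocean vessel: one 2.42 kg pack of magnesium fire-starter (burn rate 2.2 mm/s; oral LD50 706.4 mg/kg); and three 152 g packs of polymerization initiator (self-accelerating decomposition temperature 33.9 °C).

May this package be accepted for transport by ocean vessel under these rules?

Magnesium fire-starter: burn rate 2.2 mm/s > 1.8 mm/s → Code Z9 (Flammable Solid).
With self-accelerating decomposition temperature 33.9 °C (< 60 °C), the polymerization initiator falls in Code Z3.
Code Z9 quantity: 2.42 kg.
2.42 kg is within the ocean vessel limit of 2.5 kg for Code Z9.
Code Z3 quantity: three 152 g packs = 456 g.
456 g ≤ 500 g (ocean vessel limit, Code Z3) — within limit.
The segregation rule (Code Z9 with Code Z1) does not apply to Code Z9 with Code Z3.
Every hazard code is within its ocean vessel limit and no segregation rule is violated.

Yes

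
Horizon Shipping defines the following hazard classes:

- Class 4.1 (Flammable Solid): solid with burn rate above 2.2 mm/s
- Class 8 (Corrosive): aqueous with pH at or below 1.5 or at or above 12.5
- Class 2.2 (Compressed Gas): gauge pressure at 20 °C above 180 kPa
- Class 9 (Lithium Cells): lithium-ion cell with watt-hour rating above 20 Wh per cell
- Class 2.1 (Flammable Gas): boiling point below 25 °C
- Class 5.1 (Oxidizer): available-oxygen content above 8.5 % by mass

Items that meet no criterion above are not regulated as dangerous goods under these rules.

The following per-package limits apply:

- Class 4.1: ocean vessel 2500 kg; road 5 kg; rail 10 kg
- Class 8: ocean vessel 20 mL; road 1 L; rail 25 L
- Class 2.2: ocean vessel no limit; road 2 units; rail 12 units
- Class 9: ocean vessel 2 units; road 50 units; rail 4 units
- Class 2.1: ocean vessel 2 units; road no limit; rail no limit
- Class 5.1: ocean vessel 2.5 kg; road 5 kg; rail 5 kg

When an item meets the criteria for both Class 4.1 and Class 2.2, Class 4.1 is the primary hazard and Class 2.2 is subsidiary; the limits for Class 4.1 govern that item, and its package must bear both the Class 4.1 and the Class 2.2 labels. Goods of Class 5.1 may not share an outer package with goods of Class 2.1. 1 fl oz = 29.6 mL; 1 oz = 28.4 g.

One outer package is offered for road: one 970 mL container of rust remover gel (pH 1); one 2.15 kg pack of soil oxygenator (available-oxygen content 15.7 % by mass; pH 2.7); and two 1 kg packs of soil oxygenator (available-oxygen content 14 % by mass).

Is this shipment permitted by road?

Yes

The rust remover gel has pH 1, which is ≤ 1.5, so it is Class 8 (Corrosive).
Soil oxygenator: available-oxygen content 15.7 % by mass > 8.5 % by mass → Class 5.1 (Oxidizer).
The soil oxygenator has available-oxygen content 14 % by mass, which is > 8.5 % by mass, so it is Class 5.1 (Oxidizer).
Class 5.1 net quantity: 2.15 kg + (two 1 kg packs = 2 kg) = 4.15 kg.
That is within the Class 5.1 road limit of 5 kg.
Class 8 quantity: 970 mL.
970 mL is within the road limit of 1 L for Class 8.
The segregation rule (Class 5.1 with Class 2.1) does not apply to Class 5.1 with Class 8.
Every hazard class is within its road limit and no segregation rule is violated.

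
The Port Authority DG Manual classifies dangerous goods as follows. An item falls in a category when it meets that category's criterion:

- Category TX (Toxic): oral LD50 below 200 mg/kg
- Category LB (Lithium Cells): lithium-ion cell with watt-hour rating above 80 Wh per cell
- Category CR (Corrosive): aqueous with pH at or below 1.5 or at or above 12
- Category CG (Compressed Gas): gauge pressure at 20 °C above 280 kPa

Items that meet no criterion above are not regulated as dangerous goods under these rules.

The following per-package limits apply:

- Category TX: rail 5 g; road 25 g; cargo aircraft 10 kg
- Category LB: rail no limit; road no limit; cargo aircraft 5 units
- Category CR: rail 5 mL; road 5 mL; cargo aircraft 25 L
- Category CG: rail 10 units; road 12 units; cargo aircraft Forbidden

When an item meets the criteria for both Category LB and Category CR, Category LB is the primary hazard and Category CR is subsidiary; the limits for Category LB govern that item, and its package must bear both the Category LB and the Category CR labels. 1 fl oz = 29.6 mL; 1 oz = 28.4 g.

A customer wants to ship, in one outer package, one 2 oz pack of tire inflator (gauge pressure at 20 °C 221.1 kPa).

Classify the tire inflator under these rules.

Not regulated

gauge pressure at 20 °C 221.1 kPa is not above 280 kPa, so Category CG does not apply.
No criterion is met, so the item is not regulated.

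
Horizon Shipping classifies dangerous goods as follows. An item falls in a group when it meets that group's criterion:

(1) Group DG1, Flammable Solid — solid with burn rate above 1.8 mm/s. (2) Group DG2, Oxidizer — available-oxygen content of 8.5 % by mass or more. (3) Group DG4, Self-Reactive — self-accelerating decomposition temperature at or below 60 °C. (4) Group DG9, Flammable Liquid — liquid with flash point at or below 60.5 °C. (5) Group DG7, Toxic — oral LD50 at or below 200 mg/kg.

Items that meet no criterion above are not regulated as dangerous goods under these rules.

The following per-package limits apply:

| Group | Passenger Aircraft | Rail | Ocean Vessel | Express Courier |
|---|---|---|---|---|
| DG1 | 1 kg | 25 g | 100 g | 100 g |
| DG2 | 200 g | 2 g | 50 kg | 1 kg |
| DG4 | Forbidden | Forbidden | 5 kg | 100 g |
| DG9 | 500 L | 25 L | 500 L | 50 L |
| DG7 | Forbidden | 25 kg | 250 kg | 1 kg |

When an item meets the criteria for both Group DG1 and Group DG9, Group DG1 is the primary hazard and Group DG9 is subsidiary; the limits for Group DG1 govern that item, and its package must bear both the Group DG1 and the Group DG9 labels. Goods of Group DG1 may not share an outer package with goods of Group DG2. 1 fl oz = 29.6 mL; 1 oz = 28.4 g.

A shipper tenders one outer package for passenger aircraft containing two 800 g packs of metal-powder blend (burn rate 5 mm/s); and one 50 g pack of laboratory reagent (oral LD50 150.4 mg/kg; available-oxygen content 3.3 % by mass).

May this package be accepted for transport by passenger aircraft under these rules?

No

Metal-powder blend: burn rate 5 mm/s > 1.8 mm/s → Group DG1 (Flammable Solid).
Oral LD50 150.4 mg/kg meets the Group DG7 criterion (Toxic), so the laboratory reagent is Group DG7.
Group DG1 quantity: two 800 g packs = 1.6 kg.
1.6 kg exceeds the passenger aircraft limit of 1 kg for Group DG1.
Group DG7 quantity: 50 g.
Group DG7 is Forbidden by passenger aircraft.
The segregation rule (Group DG1 with Group DG2) does not apply to Group DG1 with Group DG7.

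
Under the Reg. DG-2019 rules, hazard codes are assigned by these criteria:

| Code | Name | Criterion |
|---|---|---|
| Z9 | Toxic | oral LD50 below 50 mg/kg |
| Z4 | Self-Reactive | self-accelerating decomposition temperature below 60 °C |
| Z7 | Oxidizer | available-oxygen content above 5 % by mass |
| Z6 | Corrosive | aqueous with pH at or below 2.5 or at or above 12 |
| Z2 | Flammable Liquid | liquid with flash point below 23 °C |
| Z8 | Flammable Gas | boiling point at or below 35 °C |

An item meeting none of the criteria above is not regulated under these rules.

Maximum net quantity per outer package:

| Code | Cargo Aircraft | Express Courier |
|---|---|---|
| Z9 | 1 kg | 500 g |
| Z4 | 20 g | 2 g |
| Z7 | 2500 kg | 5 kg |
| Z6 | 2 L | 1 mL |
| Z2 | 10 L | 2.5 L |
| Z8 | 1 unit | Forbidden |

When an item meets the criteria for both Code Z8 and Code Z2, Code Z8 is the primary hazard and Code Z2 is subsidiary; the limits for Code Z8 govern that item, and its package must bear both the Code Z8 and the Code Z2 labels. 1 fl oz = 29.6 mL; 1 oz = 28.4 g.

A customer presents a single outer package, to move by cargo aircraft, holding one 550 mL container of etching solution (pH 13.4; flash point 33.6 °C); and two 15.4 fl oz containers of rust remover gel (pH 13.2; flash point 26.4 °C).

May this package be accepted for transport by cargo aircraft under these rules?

Etching solution: pH 13.4 ≥ 12 → Code Z6 (Corrosive).
pH 13.2 meets the Code Z6 criterion (Corrosive), so the rust remover gel is Code Z6.
Code Z6 net quantity: 550 mL + (two 15.4 fl oz containers = 911.68 mL) = 1461.68 mL.
That is within the Code Z6 cargo aircraft limit of 2 L.

Yes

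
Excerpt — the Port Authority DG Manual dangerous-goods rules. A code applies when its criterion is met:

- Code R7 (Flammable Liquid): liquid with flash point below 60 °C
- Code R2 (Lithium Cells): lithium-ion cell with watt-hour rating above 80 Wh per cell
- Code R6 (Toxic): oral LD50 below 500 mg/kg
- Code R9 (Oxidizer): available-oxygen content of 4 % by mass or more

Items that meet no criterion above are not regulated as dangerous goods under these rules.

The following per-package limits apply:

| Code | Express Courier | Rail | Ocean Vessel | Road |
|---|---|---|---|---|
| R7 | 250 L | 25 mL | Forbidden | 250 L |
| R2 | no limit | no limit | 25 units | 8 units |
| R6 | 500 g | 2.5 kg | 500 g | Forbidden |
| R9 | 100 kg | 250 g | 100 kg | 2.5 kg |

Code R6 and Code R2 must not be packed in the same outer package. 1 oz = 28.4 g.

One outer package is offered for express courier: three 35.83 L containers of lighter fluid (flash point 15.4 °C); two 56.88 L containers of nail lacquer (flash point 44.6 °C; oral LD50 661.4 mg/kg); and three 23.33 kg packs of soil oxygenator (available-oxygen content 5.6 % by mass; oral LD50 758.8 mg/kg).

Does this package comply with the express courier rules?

The lighter fluid has flash point 15.4 °C, which is < 60 °C, so it is Code R7 (Flammable Liquid).
Nail lacquer: flash point 44.6 °C < 60 °C → Code R7 (Flammable Liquid).
With available-oxygen content 5.6 % by mass (≥ 4 % by mass), the soil oxygenator falls in Code R9.
Total Code R7: (three 35.83 L containers = 107.49 L) + (two 56.88 L containers = 113.76 L) = 221.25 L.
That is within the Code R7 express courier limit of 250 L.
Code R9 quantity: three 23.33 kg packs = 69.99 kg.
69.99 kg is within the express courier limit of 100 kg for Code R9.
The segregation rule (Code R6 with Code R2) does not apply to Code R7 with Code R9.
Every hazard code is within its express courier limit and no segregation rule is violated.

Yes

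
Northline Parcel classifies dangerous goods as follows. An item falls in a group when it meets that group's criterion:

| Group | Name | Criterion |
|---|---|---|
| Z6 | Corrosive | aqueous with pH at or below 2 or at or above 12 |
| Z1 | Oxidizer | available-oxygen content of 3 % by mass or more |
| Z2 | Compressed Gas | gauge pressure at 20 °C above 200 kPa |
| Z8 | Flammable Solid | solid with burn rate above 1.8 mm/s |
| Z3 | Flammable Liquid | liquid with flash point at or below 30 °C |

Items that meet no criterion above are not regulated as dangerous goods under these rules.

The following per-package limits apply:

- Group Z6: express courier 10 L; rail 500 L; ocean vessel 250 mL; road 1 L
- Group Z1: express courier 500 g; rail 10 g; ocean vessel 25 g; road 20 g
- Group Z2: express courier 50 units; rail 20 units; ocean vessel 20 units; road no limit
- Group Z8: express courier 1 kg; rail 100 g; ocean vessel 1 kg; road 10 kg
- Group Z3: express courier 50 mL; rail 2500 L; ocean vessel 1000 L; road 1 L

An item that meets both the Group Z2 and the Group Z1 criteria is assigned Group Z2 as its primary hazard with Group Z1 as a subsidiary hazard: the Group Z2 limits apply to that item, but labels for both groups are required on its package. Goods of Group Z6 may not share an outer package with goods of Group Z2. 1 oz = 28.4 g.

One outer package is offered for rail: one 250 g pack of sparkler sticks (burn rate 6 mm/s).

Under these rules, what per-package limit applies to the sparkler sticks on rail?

Burn rate 6 mm/s meets the Group Z8 criterion (Flammable Solid), so the sparkler sticks are Group Z8.
The rail limit for Group Z8 is 100 g.

100 g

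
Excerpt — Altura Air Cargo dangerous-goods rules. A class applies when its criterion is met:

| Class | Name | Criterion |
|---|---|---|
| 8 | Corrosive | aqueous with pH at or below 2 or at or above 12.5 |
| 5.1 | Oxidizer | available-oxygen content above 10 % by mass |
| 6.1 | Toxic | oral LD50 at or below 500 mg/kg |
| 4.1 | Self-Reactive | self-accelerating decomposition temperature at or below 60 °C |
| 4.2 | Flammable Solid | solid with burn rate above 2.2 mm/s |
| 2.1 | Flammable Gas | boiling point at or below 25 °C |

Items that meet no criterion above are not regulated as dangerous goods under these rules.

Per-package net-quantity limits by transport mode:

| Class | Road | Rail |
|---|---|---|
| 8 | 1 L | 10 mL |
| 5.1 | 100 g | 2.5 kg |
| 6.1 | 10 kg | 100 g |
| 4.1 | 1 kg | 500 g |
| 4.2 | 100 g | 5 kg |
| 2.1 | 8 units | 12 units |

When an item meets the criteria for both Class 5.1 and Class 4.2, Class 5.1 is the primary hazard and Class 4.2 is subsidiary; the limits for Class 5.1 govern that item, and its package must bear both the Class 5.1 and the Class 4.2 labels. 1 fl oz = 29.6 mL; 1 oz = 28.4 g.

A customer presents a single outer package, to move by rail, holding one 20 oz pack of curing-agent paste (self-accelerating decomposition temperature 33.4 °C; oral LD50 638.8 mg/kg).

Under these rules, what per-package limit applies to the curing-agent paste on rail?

Curing-agent paste: self-accelerating decomposition temperature 33.4 °C ≤ 60 °C → Class 4.1 (Self-Reactive).
The rail limit for Class 4.1 is 500 g.

500 g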